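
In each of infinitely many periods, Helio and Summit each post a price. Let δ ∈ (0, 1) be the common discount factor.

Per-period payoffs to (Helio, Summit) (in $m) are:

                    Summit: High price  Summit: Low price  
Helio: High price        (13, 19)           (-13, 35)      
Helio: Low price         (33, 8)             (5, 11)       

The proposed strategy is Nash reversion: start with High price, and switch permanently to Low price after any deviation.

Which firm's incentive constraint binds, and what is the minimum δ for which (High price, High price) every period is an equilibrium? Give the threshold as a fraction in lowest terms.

Helio: cooperation gives 13 each period; deviation gives 33 once then 5 forever.
  13/(1−δ) ≥ 33 + 5δ/(1−δ) ⇒ δ ≥ 20/28 = 5/7.
Summit: cooperation gives 19 each period; deviation gives 35 once then 11 forever.
  δ ≥ 16/24 = 2/3.
Both must hold, so the binding constraint is Helio's: δ ≥ 5/7.

Helio; δ ≥ 5/7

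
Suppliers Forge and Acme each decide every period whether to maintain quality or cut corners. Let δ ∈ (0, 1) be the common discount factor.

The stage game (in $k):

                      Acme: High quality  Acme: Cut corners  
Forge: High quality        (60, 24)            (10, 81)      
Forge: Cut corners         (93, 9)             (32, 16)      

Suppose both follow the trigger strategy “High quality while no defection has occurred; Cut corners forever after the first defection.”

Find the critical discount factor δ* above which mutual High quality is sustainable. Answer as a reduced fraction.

For Forge: deviation gain 93−60 = 33, per-period punishment loss 60−32 = 28. IC gives δ ≥ 33/61.
For Acme: gain 57, loss 8 per period, so δ ≥ 57/65.
The tighter constraint is Acme's, so cooperation needs δ ≥ 57/65.

57/65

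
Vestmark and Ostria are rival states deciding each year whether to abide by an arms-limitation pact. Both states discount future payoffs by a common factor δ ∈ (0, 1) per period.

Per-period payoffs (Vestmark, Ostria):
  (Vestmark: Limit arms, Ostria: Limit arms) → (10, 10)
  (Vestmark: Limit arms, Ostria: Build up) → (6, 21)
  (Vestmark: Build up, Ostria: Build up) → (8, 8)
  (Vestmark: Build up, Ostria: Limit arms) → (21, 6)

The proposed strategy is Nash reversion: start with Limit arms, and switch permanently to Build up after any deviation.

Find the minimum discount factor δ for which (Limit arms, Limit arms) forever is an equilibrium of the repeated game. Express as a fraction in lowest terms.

Under grim trigger the critical discount factor is (T−C)/(T−P) with T = 21, C = 10, P = 8.
δ* = (21−10)/(21−8) = 11/13.

11/13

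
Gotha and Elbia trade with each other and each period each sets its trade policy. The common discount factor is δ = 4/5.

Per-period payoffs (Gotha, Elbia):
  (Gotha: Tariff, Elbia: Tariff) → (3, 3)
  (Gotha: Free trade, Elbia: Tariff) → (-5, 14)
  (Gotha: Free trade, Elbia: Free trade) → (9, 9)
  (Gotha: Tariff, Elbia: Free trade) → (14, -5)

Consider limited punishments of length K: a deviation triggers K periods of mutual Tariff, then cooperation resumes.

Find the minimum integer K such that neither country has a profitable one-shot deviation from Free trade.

2

No profitable deviation requires (9−3)(δ+…+δ^K) ≥ 14−9, i.e. δ+…+δ^K ≥ 5/6 ≈ 0.8333.
With δ = 4/5, the partial sums are K=1: 0.8000, K=2: 1.4400.
K = 2 is the first length at which the sum reaches 0.8333.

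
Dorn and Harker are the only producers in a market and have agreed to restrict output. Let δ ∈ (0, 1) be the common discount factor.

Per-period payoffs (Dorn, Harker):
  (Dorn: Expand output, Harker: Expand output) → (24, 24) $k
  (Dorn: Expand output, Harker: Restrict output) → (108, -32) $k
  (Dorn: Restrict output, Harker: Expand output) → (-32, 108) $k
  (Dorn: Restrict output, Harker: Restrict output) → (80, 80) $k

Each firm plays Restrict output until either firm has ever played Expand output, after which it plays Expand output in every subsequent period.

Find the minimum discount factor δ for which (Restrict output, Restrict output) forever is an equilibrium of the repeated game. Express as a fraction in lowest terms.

1/3

One-period gain from deviating is 108 − 80 = 28. The loss is 80 − 24 = 56 in every subsequent period, with present value 56·δ/(1−δ).
Deviation is unprofitable when 56·δ/(1−δ) ≥ 28, i.e. δ/(1−δ) ≥ 1/2.
Equivalently δ ≥ 28/(28+56) = 1/3.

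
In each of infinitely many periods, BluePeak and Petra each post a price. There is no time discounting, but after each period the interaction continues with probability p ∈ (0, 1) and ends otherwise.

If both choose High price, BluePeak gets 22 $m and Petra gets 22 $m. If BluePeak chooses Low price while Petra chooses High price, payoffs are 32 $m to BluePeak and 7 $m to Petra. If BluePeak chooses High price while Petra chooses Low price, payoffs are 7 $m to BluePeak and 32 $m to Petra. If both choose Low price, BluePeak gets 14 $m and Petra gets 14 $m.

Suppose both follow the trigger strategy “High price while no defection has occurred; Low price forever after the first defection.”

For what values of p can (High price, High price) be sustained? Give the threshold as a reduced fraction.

With no time discounting, the continuation probability p plays the role of the discount factor.
Grim-trigger IC: 22/(1−p) ≥ 32 + 14p/(1−p) ⇒ p ≥ (32−22)/(32−14) = 5/9.

5/9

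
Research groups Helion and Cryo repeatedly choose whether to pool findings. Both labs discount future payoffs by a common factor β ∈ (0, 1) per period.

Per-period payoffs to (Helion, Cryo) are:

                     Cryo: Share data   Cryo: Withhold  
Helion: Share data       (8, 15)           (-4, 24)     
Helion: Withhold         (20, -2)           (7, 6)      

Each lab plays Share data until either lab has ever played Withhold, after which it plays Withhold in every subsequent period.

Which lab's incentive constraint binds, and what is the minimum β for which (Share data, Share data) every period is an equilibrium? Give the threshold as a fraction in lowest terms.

Helion; β ≥ 12/13

For Helion: deviation gain 20−8 = 12, per-period punishment loss 8−7 = 1. IC gives β ≥ 12/13.
For Cryo: gain 9, loss 9 per period, so β ≥ 9/18 = 1/2.
The tighter constraint is Helion's, so cooperation needs β ≥ 12/13.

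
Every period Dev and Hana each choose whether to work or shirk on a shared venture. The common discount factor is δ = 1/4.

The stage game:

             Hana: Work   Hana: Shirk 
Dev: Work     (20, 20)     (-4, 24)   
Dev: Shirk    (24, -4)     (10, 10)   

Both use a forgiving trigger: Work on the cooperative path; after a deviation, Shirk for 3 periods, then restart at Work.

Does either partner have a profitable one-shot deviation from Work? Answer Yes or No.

Yes

IC: δ+…+δ^3 ≥ (24−20)/(20−10) = 2/5.
At δ = 1/4: partial sum = 0.3281 < 0.4000. Cooperation not sustainable.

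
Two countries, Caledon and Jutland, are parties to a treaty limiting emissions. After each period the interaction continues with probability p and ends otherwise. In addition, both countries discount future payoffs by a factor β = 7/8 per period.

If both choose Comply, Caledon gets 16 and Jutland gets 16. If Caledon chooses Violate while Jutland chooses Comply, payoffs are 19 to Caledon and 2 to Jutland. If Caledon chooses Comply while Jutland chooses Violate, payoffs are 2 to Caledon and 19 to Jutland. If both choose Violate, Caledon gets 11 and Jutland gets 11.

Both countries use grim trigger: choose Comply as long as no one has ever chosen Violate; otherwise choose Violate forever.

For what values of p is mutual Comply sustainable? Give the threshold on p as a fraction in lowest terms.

With continuation probability p and discount β, the effective per-period discount factor is βp.
Grim-trigger IC: βp ≥ (19−16)/(19−11) = 3/8.
So p ≥ (3/8)/(7/8) = 3/7.

3/7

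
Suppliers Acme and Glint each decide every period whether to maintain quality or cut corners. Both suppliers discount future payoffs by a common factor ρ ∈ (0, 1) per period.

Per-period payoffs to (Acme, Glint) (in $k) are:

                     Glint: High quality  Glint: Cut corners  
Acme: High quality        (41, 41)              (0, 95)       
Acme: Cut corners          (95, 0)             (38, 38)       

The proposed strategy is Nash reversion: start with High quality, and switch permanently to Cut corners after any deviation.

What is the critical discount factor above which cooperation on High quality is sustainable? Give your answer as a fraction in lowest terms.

18/19

Cooperation forever yields 41 each period: 41/(1−ρ).
Deviating yields 95 once, then 38 forever: 95 + 38ρ/(1−ρ).
No profitable deviation requires 41/(1−ρ) ≥ 95 + 38ρ/(1−ρ).
Multiplying by (1−ρ): 41 ≥ 95(1−ρ) + 38ρ = 95 − 57ρ.
So 57ρ ≥ 54, i.e. ρ ≥ 54/57 = 18/19.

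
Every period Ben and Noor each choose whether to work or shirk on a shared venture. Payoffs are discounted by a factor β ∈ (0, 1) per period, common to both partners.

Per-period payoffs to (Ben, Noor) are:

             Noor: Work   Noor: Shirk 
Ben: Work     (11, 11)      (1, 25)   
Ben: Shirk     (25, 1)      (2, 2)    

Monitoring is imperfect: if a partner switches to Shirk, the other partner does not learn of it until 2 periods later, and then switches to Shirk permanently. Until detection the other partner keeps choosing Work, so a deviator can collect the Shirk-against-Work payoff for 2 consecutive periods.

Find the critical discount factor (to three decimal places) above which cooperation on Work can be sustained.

A deviator earns 25 for 2 periods, then 2 forever; cooperating earns 11 forever. Multiplying the IC by (1−β):
11 ≥ 25(1−β^2) + 2β^2, so 23·β^2 ≥ 14 and β^2 ≥ 14/23.
β ≥ (14/23)^(1/2) ≈ 0.780.

0.780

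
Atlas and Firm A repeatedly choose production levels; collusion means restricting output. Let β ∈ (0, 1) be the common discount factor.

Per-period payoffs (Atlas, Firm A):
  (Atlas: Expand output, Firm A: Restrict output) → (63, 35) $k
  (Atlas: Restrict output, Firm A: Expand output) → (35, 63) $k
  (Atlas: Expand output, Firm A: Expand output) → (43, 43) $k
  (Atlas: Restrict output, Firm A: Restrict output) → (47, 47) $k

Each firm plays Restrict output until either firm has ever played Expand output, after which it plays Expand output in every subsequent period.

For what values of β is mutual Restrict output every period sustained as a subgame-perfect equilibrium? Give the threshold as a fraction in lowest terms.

Cooperation forever yields 47 each period: 47/(1−β).
Deviating yields 63 once, then 43 forever: 63 + 43β/(1−β).
No profitable deviation requires 47/(1−β) ≥ 63 + 43β/(1−β).
Multiplying by (1−β): 47 ≥ 63(1−β) + 43β = 63 − 20β.
So 20β ≥ 16, i.e. β ≥ 16/20 = 4/5.

4/5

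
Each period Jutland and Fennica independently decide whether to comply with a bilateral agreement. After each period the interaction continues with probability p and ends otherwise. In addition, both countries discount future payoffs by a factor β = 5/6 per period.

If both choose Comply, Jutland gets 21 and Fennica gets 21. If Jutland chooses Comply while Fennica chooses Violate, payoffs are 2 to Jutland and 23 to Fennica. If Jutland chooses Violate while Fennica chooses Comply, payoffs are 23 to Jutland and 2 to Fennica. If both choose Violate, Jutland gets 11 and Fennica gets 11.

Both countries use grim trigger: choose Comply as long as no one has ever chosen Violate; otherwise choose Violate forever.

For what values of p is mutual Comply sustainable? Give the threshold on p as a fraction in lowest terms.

Expected continuation weight on next period's payoff is β·p = 5/6·p, which plays the role of the discount factor.
Cooperation requires 5/6·p ≥ (23−21)/(23−11) = 1/6, hence p ≥ 1/5.

1/5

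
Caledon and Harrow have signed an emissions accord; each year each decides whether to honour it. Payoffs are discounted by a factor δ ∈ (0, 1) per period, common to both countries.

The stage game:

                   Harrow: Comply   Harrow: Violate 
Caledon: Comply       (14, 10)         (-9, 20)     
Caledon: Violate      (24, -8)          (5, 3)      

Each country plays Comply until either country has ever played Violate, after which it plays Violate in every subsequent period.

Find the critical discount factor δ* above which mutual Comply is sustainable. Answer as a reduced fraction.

Caledon's threshold: (24−14)/(24−5) = 10/19.
Harrow's threshold: (20−10)/(20−3) = 10/17.
10/19 < 10/17, so Harrow binds and δ* = 10/17.

10/17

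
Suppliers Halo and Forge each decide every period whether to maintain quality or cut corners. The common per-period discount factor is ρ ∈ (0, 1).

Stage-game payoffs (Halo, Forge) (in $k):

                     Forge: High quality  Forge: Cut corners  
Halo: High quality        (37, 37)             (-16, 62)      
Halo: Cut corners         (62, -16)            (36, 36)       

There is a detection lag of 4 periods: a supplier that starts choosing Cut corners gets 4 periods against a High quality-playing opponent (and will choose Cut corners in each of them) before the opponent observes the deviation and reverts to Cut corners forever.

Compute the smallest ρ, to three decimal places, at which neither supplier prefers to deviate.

0.990

Deviating for the 4 undetected periods gains 62−37 = 25 per period over cooperation, then loses 37−36 = 1 per period forever once punishment starts.
Gain: 25(1 + ρ + … + ρ^3); loss: 1·ρ^4/(1−ρ).
No profitable deviation ⇔ 25(1−ρ^4) ≤ 1·ρ^4, i.e. ρ^4 ≥ 25/(25+1) = 25/26.
Hence ρ ≥ (25/26)^(1/4) ≈ 0.990.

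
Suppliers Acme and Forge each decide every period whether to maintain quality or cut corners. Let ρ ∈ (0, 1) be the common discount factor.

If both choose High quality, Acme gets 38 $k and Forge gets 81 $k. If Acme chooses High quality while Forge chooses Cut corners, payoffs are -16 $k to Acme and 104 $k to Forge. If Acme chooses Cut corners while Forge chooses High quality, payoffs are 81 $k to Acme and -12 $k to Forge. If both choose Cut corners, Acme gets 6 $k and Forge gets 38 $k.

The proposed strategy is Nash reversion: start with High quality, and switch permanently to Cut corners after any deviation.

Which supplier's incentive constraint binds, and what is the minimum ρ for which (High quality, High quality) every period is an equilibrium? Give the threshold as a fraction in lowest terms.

Acme; ρ ≥ 43/75

Acme: cooperation gives 38 each period; deviation gives 81 once then 6 forever.
  38/(1−ρ) ≥ 81 + 6ρ/(1−ρ) ⇒ ρ ≥ 43/75.
Forge: cooperation gives 81 each period; deviation gives 104 once then 38 forever.
  ρ ≥ 23/66.
Both must hold, so the binding constraint is Acme's: ρ ≥ 43/75.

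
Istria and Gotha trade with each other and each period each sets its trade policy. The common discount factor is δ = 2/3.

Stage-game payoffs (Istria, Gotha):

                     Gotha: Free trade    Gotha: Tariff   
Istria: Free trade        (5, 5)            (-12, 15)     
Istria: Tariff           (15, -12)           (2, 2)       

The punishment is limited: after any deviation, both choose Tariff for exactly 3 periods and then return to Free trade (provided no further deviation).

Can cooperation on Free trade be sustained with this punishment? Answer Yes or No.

No

Comparing payoff streams over the 4 periods until play realigns: cooperate → 5(1+δ+…+δ^3); deviate → 15 + 2(δ+…+δ^3).
Cooperation is sustained iff (5−2)(δ+…+δ^3) ≥ 15−5.
δ+…+δ^3 = 2/3·(1−(2/3)^3)/(1−2/3) = 1.4074, and (15−5)/(5−2) = 3.3333.
1.4074 < 3.3333, so cooperation is not sustainable.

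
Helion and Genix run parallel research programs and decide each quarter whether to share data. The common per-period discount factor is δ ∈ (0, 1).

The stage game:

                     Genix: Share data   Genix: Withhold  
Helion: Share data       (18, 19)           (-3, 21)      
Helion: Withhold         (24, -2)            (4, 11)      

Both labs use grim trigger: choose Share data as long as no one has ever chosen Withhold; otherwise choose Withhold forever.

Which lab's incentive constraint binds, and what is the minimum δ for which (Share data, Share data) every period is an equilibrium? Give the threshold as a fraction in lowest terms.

Helion; δ ≥ 3/10

Helion's threshold: (24−18)/(24−4) = 3/10.
Genix's threshold: (21−19)/(21−11) = 1/5.
3/10 > 1/5, so Helion binds and δ* = 3/10.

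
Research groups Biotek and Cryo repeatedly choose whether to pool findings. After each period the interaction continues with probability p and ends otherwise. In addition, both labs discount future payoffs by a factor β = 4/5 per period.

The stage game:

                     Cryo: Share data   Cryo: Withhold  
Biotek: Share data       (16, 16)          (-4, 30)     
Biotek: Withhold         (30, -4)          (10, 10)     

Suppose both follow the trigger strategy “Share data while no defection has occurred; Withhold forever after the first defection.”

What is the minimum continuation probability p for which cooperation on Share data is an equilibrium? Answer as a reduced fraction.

7/8

Expected continuation weight on next period's payoff is β·p = 4/5·p, which plays the role of the discount factor.
Cooperation requires 4/5·p ≥ (30−16)/(30−10) = 7/10, hence p ≥ 7/8.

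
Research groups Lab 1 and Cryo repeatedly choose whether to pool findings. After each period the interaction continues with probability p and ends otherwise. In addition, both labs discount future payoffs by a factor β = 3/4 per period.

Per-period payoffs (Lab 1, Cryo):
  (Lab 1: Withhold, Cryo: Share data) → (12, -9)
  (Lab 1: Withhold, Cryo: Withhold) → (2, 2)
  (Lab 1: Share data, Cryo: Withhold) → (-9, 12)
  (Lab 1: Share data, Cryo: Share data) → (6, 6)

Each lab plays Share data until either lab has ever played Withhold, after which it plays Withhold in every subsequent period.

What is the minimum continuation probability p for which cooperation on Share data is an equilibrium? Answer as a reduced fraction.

Expected continuation weight on next period's payoff is β·p = 3/4·p, which plays the role of the discount factor.
Cooperation requires 3/4·p ≥ (12−6)/(12−2) = 3/5, hence p ≥ 4/5.

4/5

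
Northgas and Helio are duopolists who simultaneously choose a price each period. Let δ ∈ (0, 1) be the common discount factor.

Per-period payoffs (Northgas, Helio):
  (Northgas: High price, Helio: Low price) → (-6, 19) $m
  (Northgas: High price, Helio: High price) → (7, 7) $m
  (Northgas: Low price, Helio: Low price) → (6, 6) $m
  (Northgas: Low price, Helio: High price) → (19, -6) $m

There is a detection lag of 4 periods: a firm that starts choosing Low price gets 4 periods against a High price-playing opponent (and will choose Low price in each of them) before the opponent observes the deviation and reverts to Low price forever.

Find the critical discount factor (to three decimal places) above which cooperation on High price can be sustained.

0.980

The best deviation is to choose Low price for all 4 undetected periods, earning 19 each, then 6 forever once detected.
Deviation value: 19(1−δ^4)/(1−δ) + 6δ^4/(1−δ); cooperation value: 7/(1−δ).
IC: 7 ≥ 19(1−δ^4) + 6δ^4 = 19 − 13δ^4.
So δ^4 ≥ 12/13, giving δ ≥ (12/13)^(1/4) ≈ 0.980.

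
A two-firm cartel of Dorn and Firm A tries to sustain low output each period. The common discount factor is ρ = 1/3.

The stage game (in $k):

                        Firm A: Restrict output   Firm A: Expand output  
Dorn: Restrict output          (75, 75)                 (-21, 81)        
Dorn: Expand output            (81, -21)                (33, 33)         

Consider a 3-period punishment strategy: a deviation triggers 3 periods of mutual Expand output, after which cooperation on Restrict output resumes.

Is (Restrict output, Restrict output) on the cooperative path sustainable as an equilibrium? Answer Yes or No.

Comparing payoff streams over the 4 periods until play realigns: cooperate → 75(1+ρ+…+ρ^3); deviate → 81 + 33(ρ+…+ρ^3).
Cooperation is sustained iff (75−33)(ρ+…+ρ^3) ≥ 81−75.
ρ+…+ρ^3 = 1/3·(1−(1/3)^3)/(1−1/3) = 0.4815, and (81−75)/(75−33) = 0.1429.
0.4815 ≥ 0.1429, so cooperation is sustainable.

Yes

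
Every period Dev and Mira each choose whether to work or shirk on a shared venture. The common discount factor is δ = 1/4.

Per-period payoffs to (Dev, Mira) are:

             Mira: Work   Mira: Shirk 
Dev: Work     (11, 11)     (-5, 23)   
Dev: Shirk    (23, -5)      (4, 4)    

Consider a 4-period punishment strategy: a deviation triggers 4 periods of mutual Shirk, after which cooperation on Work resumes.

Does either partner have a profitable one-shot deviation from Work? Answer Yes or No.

Yes

Comparing payoff streams over the 5 periods until play realigns: cooperate → 11(1+δ+…+δ^4); deviate → 23 + 4(δ+…+δ^4).
Cooperation is sustained iff (11−4)(δ+…+δ^4) ≥ 23−11.
δ+…+δ^4 = 1/4·(1−(1/4)^4)/(1−1/4) = 0.3320, and (23−11)/(11−4) = 1.7143.
0.3320 < 1.7143, so cooperation is not sustainable.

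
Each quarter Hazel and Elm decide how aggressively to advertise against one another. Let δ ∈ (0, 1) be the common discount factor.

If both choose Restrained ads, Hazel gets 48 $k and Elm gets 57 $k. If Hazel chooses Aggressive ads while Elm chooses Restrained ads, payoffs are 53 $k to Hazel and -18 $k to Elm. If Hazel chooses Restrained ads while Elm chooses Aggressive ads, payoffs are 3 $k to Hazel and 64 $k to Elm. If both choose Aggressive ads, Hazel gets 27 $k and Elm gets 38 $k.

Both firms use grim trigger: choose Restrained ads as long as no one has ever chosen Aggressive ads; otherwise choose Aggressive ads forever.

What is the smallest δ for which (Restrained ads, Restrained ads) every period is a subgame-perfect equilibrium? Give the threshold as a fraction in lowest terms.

Hazel: cooperation gives 48 each period; deviation gives 53 once then 27 forever.
  48/(1−δ) ≥ 53 + 27δ/(1−δ) ⇒ δ ≥ 5/26.
Elm: cooperation gives 57 each period; deviation gives 64 once then 38 forever.
  δ ≥ 7/26.
Both must hold, so the binding constraint is Elm's: δ ≥ 7/26.

7/26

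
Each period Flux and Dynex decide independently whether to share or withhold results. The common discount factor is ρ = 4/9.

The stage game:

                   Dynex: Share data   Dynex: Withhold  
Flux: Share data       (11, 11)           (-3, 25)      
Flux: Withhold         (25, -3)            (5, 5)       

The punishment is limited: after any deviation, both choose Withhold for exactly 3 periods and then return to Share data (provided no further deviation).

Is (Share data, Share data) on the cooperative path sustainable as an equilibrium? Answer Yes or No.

No

IC: ρ+…+ρ^3 ≥ (25−11)/(11−5) = 7/3.
At ρ = 4/9: partial sum = 0.7298 < 2.3333. Cooperation not sustainable.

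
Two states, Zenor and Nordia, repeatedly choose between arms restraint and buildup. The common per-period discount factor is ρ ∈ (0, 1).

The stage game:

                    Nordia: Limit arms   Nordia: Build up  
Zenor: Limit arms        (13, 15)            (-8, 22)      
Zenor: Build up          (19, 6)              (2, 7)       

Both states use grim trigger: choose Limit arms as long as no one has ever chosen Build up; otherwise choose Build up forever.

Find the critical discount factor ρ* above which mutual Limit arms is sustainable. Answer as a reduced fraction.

7/15

For Zenor: deviation gain 19−13 = 6, per-period punishment loss 13−2 = 11. IC gives ρ ≥ 6/17.
For Nordia: gain 7, loss 8 per period, so ρ ≥ 7/15.
The tighter constraint is Nordia's, so cooperation needs ρ ≥ 7/15.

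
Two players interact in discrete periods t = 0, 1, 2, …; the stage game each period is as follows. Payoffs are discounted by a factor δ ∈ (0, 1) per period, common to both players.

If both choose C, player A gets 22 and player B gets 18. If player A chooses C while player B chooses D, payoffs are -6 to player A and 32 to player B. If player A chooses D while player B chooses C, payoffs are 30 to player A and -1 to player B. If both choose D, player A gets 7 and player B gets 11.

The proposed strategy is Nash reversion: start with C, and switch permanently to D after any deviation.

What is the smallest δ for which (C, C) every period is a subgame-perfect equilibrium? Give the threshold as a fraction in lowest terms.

For player A: deviation gain 30−22 = 8, per-period punishment loss 22−7 = 15. IC gives δ ≥ 8/23.
For player B: gain 14, loss 7 per period, so δ ≥ 14/21 = 2/3.
The tighter constraint is player B's, so cooperation needs δ ≥ 2/3.

2/3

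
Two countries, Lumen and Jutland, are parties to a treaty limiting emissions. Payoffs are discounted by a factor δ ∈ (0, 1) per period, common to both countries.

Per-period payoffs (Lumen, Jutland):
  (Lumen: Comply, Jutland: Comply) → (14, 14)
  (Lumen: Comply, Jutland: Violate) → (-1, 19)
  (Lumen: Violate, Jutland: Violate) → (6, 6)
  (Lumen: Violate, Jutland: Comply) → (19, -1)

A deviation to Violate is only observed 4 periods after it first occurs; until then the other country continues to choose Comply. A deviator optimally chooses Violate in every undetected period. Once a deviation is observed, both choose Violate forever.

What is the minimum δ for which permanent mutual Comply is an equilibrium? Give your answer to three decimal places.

0.788

A deviator earns 19 for 4 periods, then 6 forever; cooperating earns 14 forever. Multiplying the IC by (1−δ):
14 ≥ 19(1−δ^4) + 6δ^4, so 13·δ^4 ≥ 5 and δ^4 ≥ 5/13.
δ ≥ (5/13)^(1/4) ≈ 0.788.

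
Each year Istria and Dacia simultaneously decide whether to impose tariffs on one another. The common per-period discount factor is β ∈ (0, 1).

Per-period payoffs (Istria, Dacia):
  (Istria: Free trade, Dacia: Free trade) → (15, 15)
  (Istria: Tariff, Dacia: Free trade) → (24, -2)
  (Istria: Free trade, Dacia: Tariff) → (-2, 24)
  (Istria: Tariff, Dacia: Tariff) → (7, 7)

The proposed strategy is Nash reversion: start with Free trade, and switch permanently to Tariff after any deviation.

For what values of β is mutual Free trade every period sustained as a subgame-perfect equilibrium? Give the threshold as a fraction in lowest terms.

Under grim trigger the critical discount factor is (T−C)/(T−P) with T = 24, C = 15, P = 7.
β* = (24−15)/(24−7) = 9/17.

9/17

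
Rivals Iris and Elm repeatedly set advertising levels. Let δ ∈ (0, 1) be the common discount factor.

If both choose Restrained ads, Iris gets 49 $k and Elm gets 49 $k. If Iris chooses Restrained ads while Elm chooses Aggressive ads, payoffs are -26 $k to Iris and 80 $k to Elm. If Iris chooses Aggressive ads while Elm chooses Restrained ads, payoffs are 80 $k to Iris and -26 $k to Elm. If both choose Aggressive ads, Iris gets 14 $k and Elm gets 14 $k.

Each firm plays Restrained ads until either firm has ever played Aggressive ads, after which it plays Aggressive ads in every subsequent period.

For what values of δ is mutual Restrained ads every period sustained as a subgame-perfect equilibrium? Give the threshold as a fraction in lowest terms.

Under grim trigger the critical discount factor is (T−C)/(T−P) with T = 80, C = 49, P = 14.
δ* = (80−49)/(80−14) = 31/66.

31/66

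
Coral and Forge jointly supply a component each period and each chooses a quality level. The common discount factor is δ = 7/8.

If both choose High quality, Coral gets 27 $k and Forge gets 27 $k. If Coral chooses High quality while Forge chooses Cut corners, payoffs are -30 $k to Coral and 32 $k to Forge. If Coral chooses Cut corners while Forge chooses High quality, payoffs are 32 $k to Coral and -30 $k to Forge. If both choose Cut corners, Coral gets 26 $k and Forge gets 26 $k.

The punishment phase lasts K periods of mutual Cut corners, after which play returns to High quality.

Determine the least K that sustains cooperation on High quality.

10

No profitable deviation requires (27−26)(δ+…+δ^K) ≥ 32−27, i.e. δ+…+δ^K ≥ 5 ≈ 5.0000.
With δ = 7/8, the partial sums are K=1: 0.8750, K=2: 1.6406, …, K=8: 4.5947, K=9: 4.8954, K=10: 5.1585.
K = 10 is the first length at which the sum reaches 5.0000.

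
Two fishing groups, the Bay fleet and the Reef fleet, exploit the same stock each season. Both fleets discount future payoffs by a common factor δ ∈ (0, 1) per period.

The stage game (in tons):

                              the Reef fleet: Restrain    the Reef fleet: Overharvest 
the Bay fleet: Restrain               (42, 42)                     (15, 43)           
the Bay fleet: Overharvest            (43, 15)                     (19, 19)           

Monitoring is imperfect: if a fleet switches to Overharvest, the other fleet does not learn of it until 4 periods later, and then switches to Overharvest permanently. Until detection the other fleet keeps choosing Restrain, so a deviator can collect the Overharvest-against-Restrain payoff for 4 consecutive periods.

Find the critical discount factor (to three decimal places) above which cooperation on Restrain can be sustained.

The best deviation is to choose Overharvest for all 4 undetected periods, earning 43 each, then 19 forever once detected.
Deviation value: 43(1−δ^4)/(1−δ) + 19δ^4/(1−δ); cooperation value: 42/(1−δ).
IC: 42 ≥ 43(1−δ^4) + 19δ^4 = 43 − 24δ^4.
So δ^4 ≥ 1/24, giving δ ≥ (1/24)^(1/4) ≈ 0.452.

0.452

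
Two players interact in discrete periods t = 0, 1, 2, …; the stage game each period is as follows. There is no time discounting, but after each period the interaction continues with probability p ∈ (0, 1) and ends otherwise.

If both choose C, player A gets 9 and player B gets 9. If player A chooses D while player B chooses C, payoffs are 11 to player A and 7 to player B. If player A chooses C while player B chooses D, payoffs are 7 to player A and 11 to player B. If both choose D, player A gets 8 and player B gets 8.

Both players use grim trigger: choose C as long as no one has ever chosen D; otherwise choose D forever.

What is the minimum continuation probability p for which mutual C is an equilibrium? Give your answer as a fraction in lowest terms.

With no time discounting, the continuation probability p plays the role of the discount factor.
Grim-trigger IC: 9/(1−p) ≥ 11 + 8p/(1−p) ⇒ p ≥ (11−9)/(11−8) = 2/3.

2/3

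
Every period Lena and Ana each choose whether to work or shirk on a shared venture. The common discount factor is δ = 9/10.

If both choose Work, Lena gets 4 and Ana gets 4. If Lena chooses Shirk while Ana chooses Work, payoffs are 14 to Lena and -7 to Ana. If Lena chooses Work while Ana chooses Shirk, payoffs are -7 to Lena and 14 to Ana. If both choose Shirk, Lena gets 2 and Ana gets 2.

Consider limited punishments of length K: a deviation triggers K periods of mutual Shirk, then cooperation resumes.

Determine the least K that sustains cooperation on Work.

Need Σ_{k=1}^{K} δ^k ≥ (14−4)/(4−2) = 5.0000 at δ = 9/10.
At K = 7 the sum is 4.6953 < 5.0000; at K = 8 it is 5.1258 ≥ 5.0000.
So the minimum punishment length is K = 8.

8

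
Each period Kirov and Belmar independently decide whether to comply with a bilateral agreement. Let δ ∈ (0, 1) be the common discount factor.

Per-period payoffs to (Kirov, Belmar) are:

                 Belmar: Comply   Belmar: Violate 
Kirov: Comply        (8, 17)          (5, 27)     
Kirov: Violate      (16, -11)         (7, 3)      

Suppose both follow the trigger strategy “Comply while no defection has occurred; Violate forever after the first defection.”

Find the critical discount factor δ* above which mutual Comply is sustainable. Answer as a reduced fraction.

8/9

For Kirov: deviation gain 16−8 = 8, per-period punishment loss 8−7 = 1. IC gives δ ≥ 8/9.
For Belmar: gain 10, loss 14 per period, so δ ≥ 10/24 = 5/12.
The tighter constraint is Kirov's, so cooperation needs δ ≥ 8/9.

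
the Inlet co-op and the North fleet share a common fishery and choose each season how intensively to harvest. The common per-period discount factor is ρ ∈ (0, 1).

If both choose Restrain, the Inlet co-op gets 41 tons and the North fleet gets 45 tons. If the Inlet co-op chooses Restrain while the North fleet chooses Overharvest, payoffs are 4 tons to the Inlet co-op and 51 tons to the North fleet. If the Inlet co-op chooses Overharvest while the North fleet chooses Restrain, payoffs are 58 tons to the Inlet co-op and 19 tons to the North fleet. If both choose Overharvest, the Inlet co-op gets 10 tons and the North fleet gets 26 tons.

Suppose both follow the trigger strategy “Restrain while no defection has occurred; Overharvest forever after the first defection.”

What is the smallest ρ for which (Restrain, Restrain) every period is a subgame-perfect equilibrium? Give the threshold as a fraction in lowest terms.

For the Inlet co-op: deviation gain 58−41 = 17, per-period punishment loss 41−10 = 31. IC gives ρ ≥ 17/48.
For the North fleet: gain 6, loss 19 per period, so ρ ≥ 6/25.
The tighter constraint is the Inlet co-op's, so cooperation needs ρ ≥ 17/48.

17/48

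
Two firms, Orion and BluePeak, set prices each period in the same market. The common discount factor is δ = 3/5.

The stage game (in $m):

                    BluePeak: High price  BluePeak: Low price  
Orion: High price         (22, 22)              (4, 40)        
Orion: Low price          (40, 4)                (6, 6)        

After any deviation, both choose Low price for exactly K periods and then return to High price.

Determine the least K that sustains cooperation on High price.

IC: δ(1−δ^K)/(1−δ) ≥ (40−22)/(22−6) = 9/8.
With δ = 3/5: need 1 − δ^K ≥ 9/8·(1−3/5)/(3/5), i.e. δ^K ≤ 0.2500.
Since (3/5)^2 = 0.3600 and (3/5)^3 = 0.2160, the smallest such K is 3.

3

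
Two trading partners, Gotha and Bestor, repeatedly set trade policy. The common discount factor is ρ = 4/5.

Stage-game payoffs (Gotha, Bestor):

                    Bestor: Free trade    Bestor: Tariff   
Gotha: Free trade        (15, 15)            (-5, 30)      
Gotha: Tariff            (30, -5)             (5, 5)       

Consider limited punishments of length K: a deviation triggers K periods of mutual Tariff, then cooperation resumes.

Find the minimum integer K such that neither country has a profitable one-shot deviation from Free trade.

3

No profitable deviation requires (15−5)(ρ+…+ρ^K) ≥ 30−15, i.e. ρ+…+ρ^K ≥ 3/2 ≈ 1.5000.
With ρ = 4/5, the partial sums are K=1: 0.8000, K=2: 1.4400, K=3: 1.9520.
K = 3 is the first length at which the sum reaches 1.5000.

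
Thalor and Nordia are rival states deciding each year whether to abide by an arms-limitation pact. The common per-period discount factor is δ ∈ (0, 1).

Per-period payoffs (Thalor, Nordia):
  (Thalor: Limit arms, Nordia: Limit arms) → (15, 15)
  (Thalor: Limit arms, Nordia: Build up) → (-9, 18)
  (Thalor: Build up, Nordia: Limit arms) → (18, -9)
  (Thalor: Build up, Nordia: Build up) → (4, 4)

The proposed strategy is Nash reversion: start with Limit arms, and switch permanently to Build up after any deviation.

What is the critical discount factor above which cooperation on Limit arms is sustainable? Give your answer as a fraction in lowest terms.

Cooperation forever yields 15 each period: 15/(1−δ).
Deviating yields 18 once, then 4 forever: 18 + 4δ/(1−δ).
No profitable deviation requires 15/(1−δ) ≥ 18 + 4δ/(1−δ).
Multiplying by (1−δ): 15 ≥ 18(1−δ) + 4δ = 18 − 14δ.
So 14δ ≥ 3, i.e. δ ≥ 3/14.

3/14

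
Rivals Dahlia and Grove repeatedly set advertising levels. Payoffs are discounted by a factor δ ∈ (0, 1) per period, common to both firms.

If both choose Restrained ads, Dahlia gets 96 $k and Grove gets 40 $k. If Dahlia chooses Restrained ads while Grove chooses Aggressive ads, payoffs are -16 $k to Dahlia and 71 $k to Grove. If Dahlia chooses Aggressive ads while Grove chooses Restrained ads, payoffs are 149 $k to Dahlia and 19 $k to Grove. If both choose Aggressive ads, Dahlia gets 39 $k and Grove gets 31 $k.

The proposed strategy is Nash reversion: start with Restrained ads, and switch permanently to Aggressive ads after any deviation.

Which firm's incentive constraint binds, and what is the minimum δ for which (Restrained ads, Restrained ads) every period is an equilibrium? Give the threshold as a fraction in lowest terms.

Grove; δ ≥ 31/40

For Dahlia: deviation gain 149−96 = 53, per-period punishment loss 96−39 = 57. IC gives δ ≥ 53/110.
For Grove: gain 31, loss 9 per period, so δ ≥ 31/40.
The tighter constraint is Grove's, so cooperation needs δ ≥ 31/40.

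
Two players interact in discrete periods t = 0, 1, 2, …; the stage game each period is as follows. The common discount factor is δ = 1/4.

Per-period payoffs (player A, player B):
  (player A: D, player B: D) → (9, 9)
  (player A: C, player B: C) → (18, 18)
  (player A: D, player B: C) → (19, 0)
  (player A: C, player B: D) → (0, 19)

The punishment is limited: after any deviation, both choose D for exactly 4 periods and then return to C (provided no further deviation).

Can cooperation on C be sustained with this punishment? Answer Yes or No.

Yes

A one-shot deviation gives 19 now, then 9 for 4 periods, then back to 18.
Gain from deviating: (19−18) today; loss: (18−9) in each of the next 4 periods.
No-deviation condition: (18−9)(δ+…+δ^4) ≥ 19−18, i.e. δ+…+δ^4 ≥ 1/9.
At δ = 1/4: δ+…+δ^4 = 0.3320 ≥ 0.1111.
So cooperation is sustainable.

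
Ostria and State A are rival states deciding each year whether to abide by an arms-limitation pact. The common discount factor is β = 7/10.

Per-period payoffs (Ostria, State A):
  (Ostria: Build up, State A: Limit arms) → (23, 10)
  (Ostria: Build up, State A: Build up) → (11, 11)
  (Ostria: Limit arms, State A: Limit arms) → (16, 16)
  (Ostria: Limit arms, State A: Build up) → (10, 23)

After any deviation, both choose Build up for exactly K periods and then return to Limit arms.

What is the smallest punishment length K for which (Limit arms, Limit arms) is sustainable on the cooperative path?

Need Σ_{k=1}^{K} β^k ≥ (23−16)/(16−11) = 1.4000 at β = 7/10.
At K = 2 the sum is 1.1900 < 1.4000; at K = 3 it is 1.5330 ≥ 1.4000.
So the minimum punishment length is K = 3.

3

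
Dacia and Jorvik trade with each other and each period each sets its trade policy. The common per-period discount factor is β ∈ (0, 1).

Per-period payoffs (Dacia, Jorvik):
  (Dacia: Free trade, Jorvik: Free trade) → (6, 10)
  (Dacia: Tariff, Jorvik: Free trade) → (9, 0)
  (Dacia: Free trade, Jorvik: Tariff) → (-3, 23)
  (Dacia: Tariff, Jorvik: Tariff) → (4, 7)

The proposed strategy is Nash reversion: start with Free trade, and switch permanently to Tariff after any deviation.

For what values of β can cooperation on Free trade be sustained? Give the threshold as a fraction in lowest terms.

13/16

Dacia: cooperation gives 6 each period; deviation gives 9 once then 4 forever.
  6/(1−β) ≥ 9 + 4β/(1−β) ⇒ β ≥ 3/5.
Jorvik: cooperation gives 10 each period; deviation gives 23 once then 7 forever.
  β ≥ 13/16.
Both must hold, so the binding constraint is Jorvik's: β ≥ 13/16.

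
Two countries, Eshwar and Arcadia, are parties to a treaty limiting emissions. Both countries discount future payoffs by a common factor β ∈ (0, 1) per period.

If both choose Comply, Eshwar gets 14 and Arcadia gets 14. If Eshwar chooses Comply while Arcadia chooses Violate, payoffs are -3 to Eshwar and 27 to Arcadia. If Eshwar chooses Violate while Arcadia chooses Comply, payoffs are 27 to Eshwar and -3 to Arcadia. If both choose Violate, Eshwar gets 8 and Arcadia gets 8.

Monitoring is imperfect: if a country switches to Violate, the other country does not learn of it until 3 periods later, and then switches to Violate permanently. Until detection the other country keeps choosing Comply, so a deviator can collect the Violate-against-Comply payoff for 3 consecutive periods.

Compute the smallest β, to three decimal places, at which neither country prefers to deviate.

The best deviation is to choose Violate for all 3 undetected periods, earning 27 each, then 8 forever once detected.
Deviation value: 27(1−β^3)/(1−β) + 8β^3/(1−β); cooperation value: 14/(1−β).
IC: 14 ≥ 27(1−β^3) + 8β^3 = 27 − 19β^3.
So β^3 ≥ 13/19, giving β ≥ (13/19)^(1/3) ≈ 0.881.

0.881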